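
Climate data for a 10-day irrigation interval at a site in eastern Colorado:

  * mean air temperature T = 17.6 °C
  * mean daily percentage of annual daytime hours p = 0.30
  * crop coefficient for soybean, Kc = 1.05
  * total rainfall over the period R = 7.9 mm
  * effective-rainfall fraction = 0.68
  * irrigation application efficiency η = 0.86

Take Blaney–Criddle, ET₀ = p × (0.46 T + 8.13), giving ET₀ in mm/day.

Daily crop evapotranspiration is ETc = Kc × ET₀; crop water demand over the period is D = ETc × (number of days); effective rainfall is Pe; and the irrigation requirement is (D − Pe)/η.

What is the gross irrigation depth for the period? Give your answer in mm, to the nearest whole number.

ET₀ = 0.30 × (0.46 × 17.6 + 8.13) = 0.30 × 16.226 = 4.8678 mm/d
ETc = Kc × ET₀ = 1.05 × 4.8678 = 5.1112 mm/d
Crop demand D = ETc × 10 d = 5.1112 × 10 = 51.112 mm
Pe = 0.68 × 7.9 = 5.372 mm
D − Pe = 51.112 − 5.372 = 45.740 mm
Gross irrigation = 45.740 / 0.86 = 53.186 mm

53 mm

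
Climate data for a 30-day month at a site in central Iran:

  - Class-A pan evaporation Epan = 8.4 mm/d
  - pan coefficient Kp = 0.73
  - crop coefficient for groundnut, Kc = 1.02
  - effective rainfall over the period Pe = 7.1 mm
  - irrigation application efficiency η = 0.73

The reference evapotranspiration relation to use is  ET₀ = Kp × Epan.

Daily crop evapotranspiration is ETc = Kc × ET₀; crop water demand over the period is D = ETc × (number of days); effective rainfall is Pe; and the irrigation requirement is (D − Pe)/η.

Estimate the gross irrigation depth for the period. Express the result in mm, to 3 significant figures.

247 mm

ET₀ = 0.73 × 8.4 = 6.1320 mm/d
ETc = Kc × ET₀ = 1.02 × 6.1320 = 6.2546 mm/d
Crop demand D = ETc × 30 d = 6.2546 × 30 = 187.638 mm
D − Pe = 187.638 − 7.1 = 180.538 mm
Gross irrigation = 180.538 / 0.73 = 247.312 mm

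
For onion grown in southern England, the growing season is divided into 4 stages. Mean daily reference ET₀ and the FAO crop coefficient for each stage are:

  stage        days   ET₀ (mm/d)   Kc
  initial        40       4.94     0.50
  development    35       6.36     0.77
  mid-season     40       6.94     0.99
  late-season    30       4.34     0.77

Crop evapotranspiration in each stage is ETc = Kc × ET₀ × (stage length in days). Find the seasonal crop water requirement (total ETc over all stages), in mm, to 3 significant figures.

645 mm

initial: 0.50 × 4.94 × 40 = 98.80 mm
development: 0.77 × 6.36 × 35 = 171.40 mm
mid-season: 0.99 × 6.94 × 40 = 274.82 mm
late-season: 0.77 × 4.34 × 30 = 100.25 mm
Seasonal total = 645.27 mm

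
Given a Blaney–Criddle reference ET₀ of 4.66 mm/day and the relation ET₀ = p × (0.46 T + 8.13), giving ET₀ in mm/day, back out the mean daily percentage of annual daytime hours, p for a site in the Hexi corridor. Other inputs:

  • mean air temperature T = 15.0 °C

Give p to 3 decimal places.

0.310

p = ET₀ / (0.46 T + 8.13) = 4.66 / (0.46 × 15.0 + 8.13) = 4.66 / 15.030 = 0.3100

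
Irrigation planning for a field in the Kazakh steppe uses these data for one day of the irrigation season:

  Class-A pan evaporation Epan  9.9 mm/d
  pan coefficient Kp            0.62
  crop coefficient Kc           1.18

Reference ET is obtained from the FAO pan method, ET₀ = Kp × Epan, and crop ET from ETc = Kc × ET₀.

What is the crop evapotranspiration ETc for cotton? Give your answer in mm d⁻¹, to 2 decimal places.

ET₀ = 0.62 × 9.9 = 6.1380 mm/d
ETc = Kc × ET₀ = 1.18 × 6.1380 = 7.2428 mm/d

7.24 mm d⁻¹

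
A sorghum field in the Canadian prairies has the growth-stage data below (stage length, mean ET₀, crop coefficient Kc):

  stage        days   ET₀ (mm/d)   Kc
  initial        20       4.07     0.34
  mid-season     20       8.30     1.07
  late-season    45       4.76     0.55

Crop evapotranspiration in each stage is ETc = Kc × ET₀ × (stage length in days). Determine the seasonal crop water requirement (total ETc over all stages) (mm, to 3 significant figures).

323 mm

initial: 0.34 × 4.07 × 20 = 27.68 mm
mid-season: 1.07 × 8.30 × 20 = 177.62 mm
late-season: 0.55 × 4.76 × 45 = 117.81 mm
Seasonal total = 323.11 mm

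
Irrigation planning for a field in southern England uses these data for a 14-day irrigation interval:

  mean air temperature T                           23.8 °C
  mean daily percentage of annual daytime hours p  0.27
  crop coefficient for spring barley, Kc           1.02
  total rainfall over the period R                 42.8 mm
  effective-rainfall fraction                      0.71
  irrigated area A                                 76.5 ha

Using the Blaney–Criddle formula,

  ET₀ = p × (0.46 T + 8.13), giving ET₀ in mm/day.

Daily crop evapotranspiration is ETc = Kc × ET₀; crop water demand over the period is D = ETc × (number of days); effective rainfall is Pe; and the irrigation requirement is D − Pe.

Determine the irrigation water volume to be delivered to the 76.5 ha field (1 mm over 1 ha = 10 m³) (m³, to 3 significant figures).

33000 m³

ET₀ = 0.27 × (0.46 × 23.8 + 8.13) = 0.27 × 19.078 = 5.1511 mm/d
ETc = Kc × ET₀ = 1.02 × 5.1511 = 5.2541 mm/d
Crop demand D = ETc × 14 d = 5.2541 × 14 = 73.557 mm
Pe = 0.71 × 42.8 = 30.388 mm
D − Pe = 73.557 − 30.388 = 43.169 mm
Volume = 43.169 mm × 76.5 ha × 10 = 33024.3 m³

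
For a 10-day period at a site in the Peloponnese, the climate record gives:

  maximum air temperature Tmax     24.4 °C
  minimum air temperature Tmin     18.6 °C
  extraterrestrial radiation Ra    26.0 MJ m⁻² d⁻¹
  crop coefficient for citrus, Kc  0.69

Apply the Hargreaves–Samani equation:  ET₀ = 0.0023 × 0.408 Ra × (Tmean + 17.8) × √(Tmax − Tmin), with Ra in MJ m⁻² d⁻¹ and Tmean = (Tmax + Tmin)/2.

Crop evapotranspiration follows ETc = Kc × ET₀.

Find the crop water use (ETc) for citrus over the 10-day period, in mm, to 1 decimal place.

Tmean = (24.4 + 18.6)/2 = 21.50 °C
0.408 Ra = 0.408 × 26.0 = 10.6080 mm/d equivalent
ET₀ = 0.0023 × 10.6080 × (21.50 + 17.8) × √5.8 = 0.0023 × 10.6080 × 39.30 × 2.4083 = 2.3092 mm/d
ETc = Kc × ET₀ = 0.69 × 2.3092 = 1.5933 mm/d
Over 10 days: 1.5933 × 10 = 15.933 mm

15.9 mm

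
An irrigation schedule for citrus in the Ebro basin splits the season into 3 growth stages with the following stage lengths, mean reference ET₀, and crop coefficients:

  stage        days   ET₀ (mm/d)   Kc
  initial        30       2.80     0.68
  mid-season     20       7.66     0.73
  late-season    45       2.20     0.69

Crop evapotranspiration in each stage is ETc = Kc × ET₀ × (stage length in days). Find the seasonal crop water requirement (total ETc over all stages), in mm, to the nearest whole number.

initial: 0.68 × 2.80 × 30 = 57.12 mm
mid-season: 0.73 × 7.66 × 20 = 111.84 mm
late-season: 0.69 × 2.20 × 45 = 68.31 mm
Seasonal total = 237.27 mm

237 mm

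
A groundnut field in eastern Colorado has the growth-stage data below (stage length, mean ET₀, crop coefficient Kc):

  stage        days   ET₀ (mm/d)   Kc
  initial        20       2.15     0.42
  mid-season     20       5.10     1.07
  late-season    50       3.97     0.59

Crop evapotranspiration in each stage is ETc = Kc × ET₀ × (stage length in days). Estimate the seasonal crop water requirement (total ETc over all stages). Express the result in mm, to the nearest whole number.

initial: 0.42 × 2.15 × 20 = 18.06 mm
mid-season: 1.07 × 5.10 × 20 = 109.14 mm
late-season: 0.59 × 3.97 × 50 = 117.12 mm
Seasonal total = 244.32 mm

244 mm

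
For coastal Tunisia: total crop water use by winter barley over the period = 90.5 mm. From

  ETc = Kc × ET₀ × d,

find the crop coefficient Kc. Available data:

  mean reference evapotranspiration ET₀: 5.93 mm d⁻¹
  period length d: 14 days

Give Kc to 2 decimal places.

1.09

ETc = Kc × ET₀ × d  ⇒  Kc = ETc / (ET₀ × d)
Kc = 90.5 / (5.93 × 14) = 90.5 / 83.02 = 1.0901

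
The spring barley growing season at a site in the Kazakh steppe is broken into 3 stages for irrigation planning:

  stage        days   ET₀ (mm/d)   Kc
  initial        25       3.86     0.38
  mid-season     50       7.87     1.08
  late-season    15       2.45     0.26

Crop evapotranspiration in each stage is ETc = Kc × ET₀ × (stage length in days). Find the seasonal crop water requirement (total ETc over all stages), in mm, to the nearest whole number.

471 mm

initial: 0.38 × 3.86 × 25 = 36.67 mm
mid-season: 1.08 × 7.87 × 50 = 424.98 mm
late-season: 0.26 × 2.45 × 15 = 9.56 mm
Seasonal total = 471.21 mm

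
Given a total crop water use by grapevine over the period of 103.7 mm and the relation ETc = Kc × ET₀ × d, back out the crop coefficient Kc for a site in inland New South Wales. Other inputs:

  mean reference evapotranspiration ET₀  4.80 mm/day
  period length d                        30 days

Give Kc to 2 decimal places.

0.72

ETc = Kc × ET₀ × d  ⇒  Kc = ETc / (ET₀ × d)
Kc = 103.7 / (4.80 × 30) = 103.7 / 144.00 = 0.7201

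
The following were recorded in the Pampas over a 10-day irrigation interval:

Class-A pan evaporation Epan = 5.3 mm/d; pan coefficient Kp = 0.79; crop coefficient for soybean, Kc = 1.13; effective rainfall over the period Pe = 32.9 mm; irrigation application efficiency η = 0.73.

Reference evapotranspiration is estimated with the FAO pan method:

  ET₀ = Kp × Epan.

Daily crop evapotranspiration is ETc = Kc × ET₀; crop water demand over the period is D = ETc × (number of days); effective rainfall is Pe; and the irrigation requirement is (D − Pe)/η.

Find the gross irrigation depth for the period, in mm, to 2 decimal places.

ET₀ = 0.79 × 5.3 = 4.1870 mm/d
ETc = Kc × ET₀ = 1.13 × 4.1870 = 4.7313 mm/d
Crop demand D = ETc × 10 d = 4.7313 × 10 = 47.313 mm
D − Pe = 47.313 − 32.9 = 14.413 mm
Gross irrigation = 14.413 / 0.73 = 19.744 mm

19.74 mm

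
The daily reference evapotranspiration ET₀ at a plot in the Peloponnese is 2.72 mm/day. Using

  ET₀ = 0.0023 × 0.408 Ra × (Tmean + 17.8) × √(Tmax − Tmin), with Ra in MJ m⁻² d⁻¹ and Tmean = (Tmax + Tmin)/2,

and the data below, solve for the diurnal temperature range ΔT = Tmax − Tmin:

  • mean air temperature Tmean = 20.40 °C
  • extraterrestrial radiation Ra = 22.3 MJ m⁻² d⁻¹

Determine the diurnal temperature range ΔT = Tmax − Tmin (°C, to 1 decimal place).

11.6 °C

√ΔT = ET₀ / [0.0023 × 0.408 × Ra × (Tmean+17.8)] = 2.72 / (0.0023 × 9.0984 × 38.20) = 3.4026
ΔT = 3.4026² = 11.578 °C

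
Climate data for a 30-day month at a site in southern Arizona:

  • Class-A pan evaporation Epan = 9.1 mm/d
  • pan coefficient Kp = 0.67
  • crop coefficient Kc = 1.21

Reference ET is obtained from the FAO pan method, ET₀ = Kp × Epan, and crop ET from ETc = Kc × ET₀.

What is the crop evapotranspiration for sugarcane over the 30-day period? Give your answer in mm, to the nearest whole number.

221 mm

ET₀ = 0.67 × 9.1 = 6.0970 mm/d
ETc = Kc × ET₀ = 1.21 × 6.0970 = 7.3774 mm/d
Over 30 days: 7.3774 × 30 = 221.322 mm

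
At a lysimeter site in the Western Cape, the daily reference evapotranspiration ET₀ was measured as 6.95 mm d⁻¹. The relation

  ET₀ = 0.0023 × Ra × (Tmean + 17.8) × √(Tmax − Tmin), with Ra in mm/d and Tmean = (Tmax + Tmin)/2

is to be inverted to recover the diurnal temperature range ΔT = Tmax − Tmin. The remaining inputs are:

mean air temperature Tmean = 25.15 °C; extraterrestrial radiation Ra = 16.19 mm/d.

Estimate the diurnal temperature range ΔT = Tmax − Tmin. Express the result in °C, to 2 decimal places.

√ΔT = ET₀ / [0.0023 × Ra × (Tmean+17.8)] = 6.95 / (0.0023 × 16.19 × 42.95) = 4.3456
ΔT = 4.3456² = 18.884 °C

18.88 °C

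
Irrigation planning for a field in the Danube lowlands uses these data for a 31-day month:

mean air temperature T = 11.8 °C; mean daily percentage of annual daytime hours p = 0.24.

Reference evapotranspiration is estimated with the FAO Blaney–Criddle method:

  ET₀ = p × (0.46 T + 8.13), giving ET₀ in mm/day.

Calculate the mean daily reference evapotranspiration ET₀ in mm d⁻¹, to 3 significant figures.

3.25 mm d⁻¹

ET₀ = 0.24 × (0.46 × 11.8 + 8.13) = 0.24 × 13.558 = 3.2539 mm/d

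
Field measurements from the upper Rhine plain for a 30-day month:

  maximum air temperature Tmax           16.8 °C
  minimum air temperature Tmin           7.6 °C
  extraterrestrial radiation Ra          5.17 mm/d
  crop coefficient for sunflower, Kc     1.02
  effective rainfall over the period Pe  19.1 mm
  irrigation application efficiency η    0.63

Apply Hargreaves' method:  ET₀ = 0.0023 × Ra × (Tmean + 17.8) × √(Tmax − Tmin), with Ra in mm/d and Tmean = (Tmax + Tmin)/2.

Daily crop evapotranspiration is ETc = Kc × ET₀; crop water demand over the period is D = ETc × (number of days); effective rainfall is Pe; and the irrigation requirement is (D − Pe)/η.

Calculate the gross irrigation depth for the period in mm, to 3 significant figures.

22.2 mm

Tmean = (16.8 + 7.6)/2 = 12.20 °C
ET₀ = 0.0023 × 5.17 × (12.20 + 17.8) × √9.2 = 0.0023 × 5.17 × 30.00 × 3.0332 = 1.0820 mm/d
ETc = Kc × ET₀ = 1.02 × 1.0820 = 1.1036 mm/d
Crop demand D = ETc × 30 d = 1.1036 × 30 = 33.108 mm
D − Pe = 33.108 − 19.1 = 14.008 mm
Gross irrigation = 14.008 / 0.63 = 22.235 mm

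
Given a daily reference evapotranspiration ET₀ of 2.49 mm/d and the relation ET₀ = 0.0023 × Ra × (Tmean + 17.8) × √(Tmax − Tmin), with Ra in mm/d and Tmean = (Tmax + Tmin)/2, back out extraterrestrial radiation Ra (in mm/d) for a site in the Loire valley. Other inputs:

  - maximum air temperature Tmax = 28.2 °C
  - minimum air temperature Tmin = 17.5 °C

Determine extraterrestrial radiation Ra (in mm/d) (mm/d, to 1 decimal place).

Tmean = 22.85 °C; √ΔT = 3.2711
Ra = ET₀ / [0.0023 × (Tmean+17.8) × √ΔT] = 2.49 / (0.0023 × 40.65 × 3.2711) = 8.142 mm/d

8.1 mm/d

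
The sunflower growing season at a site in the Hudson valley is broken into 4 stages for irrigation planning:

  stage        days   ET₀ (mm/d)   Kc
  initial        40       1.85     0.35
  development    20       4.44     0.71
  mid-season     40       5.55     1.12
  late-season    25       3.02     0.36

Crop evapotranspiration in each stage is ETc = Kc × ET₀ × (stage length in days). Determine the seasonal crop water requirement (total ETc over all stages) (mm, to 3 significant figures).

365 mm

initial: 0.35 × 1.85 × 40 = 25.90 mm
development: 0.71 × 4.44 × 20 = 63.05 mm
mid-season: 1.12 × 5.55 × 40 = 248.64 mm
late-season: 0.36 × 3.02 × 25 = 27.18 mm
Seasonal total = 364.77 mm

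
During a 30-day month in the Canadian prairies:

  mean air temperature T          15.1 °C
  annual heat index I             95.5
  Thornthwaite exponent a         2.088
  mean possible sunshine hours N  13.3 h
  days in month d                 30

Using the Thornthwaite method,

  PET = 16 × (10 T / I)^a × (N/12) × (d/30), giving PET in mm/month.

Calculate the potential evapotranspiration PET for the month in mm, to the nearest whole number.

46 mm

10T/I = 10 × 15.1 / 95.5 = 1.5812
(10T/I)^a = 1.5812^2.088 = 2.6031
Uncorrected PET = 16 × 2.6031 = 41.650 mm
Correction = (N/12)(d/30) = (13.3/12)(30/30) = 1.1083
PET = 41.650 × 1.1083 = 46.161 mm/month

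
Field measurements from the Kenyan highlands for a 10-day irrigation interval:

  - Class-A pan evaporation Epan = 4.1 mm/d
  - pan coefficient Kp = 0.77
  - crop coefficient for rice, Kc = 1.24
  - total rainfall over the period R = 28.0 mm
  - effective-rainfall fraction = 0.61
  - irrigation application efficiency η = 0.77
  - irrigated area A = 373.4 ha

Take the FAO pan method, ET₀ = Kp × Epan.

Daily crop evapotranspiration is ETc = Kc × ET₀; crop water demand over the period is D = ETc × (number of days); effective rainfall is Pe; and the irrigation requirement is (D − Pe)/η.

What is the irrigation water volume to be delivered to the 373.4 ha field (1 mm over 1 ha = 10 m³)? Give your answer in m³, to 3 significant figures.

ET₀ = 0.77 × 4.1 = 3.1570 mm/d
ETc = Kc × ET₀ = 1.24 × 3.1570 = 3.9147 mm/d
Crop demand D = ETc × 10 d = 3.9147 × 10 = 39.147 mm
Pe = 0.61 × 28.0 = 17.080 mm
D − Pe = 39.147 − 17.080 = 22.067 mm
Gross irrigation = 22.067 / 0.77 = 28.658 mm
Volume = 28.658 mm × 373.4 ha × 10 = 107009.0 m³

107000 m³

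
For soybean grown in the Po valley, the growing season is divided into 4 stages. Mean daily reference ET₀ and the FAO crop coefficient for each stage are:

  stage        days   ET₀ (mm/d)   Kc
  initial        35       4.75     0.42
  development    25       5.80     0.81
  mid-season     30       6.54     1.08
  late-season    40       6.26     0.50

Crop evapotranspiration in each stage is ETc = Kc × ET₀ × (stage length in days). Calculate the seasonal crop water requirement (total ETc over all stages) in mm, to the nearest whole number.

initial: 0.42 × 4.75 × 35 = 69.83 mm
development: 0.81 × 5.80 × 25 = 117.45 mm
mid-season: 1.08 × 6.54 × 30 = 211.90 mm
late-season: 0.50 × 6.26 × 40 = 125.20 mm
Seasonal total = 524.38 mm

524 mm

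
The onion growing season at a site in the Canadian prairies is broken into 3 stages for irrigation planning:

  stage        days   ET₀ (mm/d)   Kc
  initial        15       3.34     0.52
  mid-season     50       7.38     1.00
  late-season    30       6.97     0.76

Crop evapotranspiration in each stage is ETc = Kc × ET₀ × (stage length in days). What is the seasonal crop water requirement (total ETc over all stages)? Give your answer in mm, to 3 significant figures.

554 mm

initial: 0.52 × 3.34 × 15 = 26.05 mm
mid-season: 1.00 × 7.38 × 50 = 369.00 mm
late-season: 0.76 × 6.97 × 30 = 158.92 mm
Seasonal total = 553.97 mm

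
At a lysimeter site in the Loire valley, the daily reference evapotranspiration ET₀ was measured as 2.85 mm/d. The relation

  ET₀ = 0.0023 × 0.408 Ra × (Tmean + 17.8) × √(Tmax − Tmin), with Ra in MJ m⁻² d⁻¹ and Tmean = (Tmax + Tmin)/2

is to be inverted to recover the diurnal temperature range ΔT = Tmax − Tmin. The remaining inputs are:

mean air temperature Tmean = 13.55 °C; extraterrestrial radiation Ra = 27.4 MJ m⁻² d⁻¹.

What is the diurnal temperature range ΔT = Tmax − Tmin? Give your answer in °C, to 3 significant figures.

12.5 °C

√ΔT = ET₀ / [0.0023 × 0.408 × Ra × (Tmean+17.8)] = 2.85 / (0.0023 × 11.1792 × 31.35) = 3.5356
ΔT = 3.5356² = 12.500 °C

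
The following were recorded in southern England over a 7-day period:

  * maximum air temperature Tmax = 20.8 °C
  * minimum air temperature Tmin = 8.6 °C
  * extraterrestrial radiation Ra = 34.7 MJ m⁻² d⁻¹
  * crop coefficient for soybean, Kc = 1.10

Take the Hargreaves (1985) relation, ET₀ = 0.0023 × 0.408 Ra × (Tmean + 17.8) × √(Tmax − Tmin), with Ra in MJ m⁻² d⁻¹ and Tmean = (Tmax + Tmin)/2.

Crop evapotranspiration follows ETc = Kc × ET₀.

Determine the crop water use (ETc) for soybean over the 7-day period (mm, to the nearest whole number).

28 mm

Tmean = (20.8 + 8.6)/2 = 14.70 °C
0.408 Ra = 0.408 × 34.7 = 14.1576 mm/d equivalent
ET₀ = 0.0023 × 14.1576 × (14.70 + 17.8) × √12.2 = 0.0023 × 14.1576 × 32.50 × 3.4928 = 3.6964 mm/d
ETc = Kc × ET₀ = 1.10 × 3.6964 = 4.0660 mm/d
Over 7 days: 4.0660 × 7 = 28.462 mm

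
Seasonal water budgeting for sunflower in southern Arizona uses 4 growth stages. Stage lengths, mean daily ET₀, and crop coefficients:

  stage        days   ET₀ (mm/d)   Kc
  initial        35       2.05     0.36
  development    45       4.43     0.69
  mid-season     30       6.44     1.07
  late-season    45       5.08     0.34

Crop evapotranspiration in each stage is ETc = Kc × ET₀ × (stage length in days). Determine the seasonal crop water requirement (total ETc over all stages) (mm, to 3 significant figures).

initial: 0.36 × 2.05 × 35 = 25.83 mm
development: 0.69 × 4.43 × 45 = 137.55 mm
mid-season: 1.07 × 6.44 × 30 = 206.72 mm
late-season: 0.34 × 5.08 × 45 = 77.72 mm
Seasonal total = 447.82 mm

448 mm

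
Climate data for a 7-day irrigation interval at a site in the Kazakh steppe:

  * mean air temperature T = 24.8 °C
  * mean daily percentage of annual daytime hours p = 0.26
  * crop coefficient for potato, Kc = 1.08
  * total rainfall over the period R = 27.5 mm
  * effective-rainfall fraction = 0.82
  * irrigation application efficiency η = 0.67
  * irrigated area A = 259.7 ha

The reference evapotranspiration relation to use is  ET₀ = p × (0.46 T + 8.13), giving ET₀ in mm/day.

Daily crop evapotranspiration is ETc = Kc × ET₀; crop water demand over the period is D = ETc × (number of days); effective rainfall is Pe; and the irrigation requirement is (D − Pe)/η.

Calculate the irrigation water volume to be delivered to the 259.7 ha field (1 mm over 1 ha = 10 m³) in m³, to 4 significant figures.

61450 m³

ET₀ = 0.26 × (0.46 × 24.8 + 8.13) = 0.26 × 19.538 = 5.0799 mm/d
ETc = Kc × ET₀ = 1.08 × 5.0799 = 5.4863 mm/d
Crop demand D = ETc × 7 d = 5.4863 × 7 = 38.404 mm
Pe = 0.82 × 27.5 = 22.550 mm
D − Pe = 38.404 − 22.550 = 15.854 mm
Gross irrigation = 15.854 / 0.67 = 23.663 mm
Volume = 23.663 mm × 259.7 ha × 10 = 61452.8 m³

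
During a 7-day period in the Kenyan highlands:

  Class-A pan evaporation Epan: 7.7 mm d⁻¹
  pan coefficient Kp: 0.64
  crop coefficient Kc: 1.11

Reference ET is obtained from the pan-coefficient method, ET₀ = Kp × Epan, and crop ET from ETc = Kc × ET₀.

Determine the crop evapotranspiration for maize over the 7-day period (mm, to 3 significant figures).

ET₀ = 0.64 × 7.7 = 4.9280 mm/d
ETc = Kc × ET₀ = 1.11 × 4.9280 = 5.4701 mm/d
Over 7 days: 5.4701 × 7 = 38.291 mm

38.3 mm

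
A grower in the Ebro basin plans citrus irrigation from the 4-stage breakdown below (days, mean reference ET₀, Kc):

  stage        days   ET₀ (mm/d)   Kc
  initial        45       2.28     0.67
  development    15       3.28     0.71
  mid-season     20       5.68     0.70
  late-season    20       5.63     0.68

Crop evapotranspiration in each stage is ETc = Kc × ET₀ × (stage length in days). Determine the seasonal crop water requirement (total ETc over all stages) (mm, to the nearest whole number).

initial: 0.67 × 2.28 × 45 = 68.74 mm
development: 0.71 × 3.28 × 15 = 34.93 mm
mid-season: 0.70 × 5.68 × 20 = 79.52 mm
late-season: 0.68 × 5.63 × 20 = 76.57 mm
Seasonal total = 259.76 mm

260 mm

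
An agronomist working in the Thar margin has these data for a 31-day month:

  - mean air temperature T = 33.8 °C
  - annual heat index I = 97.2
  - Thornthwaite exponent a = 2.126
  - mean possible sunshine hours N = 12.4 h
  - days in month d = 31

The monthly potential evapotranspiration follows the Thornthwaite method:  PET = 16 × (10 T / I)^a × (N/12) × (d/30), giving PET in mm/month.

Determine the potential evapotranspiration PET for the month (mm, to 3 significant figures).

10T/I = 10 × 33.8 / 97.2 = 3.4774
(10T/I)^a = 3.4774^2.126 = 14.1484
Uncorrected PET = 16 × 14.1484 = 226.374 mm
Correction = (N/12)(d/30) = (12.4/12)(31/30) = 1.0678
PET = 226.374 × 1.0678 = 241.722 mm/month

242 mm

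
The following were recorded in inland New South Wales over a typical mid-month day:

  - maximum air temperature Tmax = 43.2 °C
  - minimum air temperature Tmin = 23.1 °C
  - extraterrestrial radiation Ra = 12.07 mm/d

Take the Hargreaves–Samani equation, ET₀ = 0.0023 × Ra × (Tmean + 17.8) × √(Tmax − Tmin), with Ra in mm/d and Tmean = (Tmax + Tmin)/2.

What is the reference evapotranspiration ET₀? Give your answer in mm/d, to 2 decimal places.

6.34 mm/d

Tmean = (43.2 + 23.1)/2 = 33.15 °C
ET₀ = 0.0023 × 12.07 × (33.15 + 17.8) × √20.1 = 0.0023 × 12.07 × 50.95 × 4.4833 = 6.3413 mm/d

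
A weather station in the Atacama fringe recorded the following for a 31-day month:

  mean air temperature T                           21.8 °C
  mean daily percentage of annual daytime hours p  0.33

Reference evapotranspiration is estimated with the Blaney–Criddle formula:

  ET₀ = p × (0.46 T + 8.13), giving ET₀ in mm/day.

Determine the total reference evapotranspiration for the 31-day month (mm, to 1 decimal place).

ET₀ = 0.33 × (0.46 × 21.8 + 8.13) = 0.33 × 18.158 = 5.9921 mm/d
Monthly total = 5.9921 × 31 = 185.755 mm

185.8 mm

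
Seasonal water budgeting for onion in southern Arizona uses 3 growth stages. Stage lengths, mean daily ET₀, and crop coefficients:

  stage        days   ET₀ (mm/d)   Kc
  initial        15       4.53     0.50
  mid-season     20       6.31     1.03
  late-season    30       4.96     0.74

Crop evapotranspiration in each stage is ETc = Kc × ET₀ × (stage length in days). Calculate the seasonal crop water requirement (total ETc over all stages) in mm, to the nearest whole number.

initial: 0.50 × 4.53 × 15 = 33.98 mm
mid-season: 1.03 × 6.31 × 20 = 129.99 mm
late-season: 0.74 × 4.96 × 30 = 110.11 mm
Seasonal total = 274.08 mm

274 mm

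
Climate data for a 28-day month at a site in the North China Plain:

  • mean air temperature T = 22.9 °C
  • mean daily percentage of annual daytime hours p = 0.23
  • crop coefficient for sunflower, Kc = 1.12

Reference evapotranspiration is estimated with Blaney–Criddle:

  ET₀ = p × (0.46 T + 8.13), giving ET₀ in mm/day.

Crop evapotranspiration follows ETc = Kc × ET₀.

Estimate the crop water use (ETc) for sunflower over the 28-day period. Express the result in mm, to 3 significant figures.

135 mm

ET₀ = 0.23 × (0.46 × 22.9 + 8.13) = 0.23 × 18.664 = 4.2927 mm/d
ETc = Kc × ET₀ = 1.12 × 4.2927 = 4.8078 mm/d
Over 28 days: 4.8078 × 28 = 134.618 mm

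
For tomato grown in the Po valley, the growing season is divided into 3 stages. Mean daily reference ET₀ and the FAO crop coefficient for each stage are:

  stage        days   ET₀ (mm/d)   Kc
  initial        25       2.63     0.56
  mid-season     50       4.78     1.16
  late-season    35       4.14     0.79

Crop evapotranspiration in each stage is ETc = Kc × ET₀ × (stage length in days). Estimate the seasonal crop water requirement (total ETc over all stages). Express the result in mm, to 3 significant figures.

initial: 0.56 × 2.63 × 25 = 36.82 mm
mid-season: 1.16 × 4.78 × 50 = 277.24 mm
late-season: 0.79 × 4.14 × 35 = 114.47 mm
Seasonal total = 428.53 mm

429 mm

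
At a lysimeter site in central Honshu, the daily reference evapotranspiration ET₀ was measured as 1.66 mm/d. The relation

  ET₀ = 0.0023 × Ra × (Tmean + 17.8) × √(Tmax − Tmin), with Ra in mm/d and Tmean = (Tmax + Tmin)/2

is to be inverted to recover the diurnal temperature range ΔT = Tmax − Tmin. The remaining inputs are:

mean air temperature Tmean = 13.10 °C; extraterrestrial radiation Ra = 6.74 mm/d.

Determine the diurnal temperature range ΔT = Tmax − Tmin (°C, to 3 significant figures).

12.0 °C

√ΔT = ET₀ / [0.0023 × Ra × (Tmean+17.8)] = 1.66 / (0.0023 × 6.74 × 30.90) = 3.4655
ΔT = 3.4655² = 12.010 °C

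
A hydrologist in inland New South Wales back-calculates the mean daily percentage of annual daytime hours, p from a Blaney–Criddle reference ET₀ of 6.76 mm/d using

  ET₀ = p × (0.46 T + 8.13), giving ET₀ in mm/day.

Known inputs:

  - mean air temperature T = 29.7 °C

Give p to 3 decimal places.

0.310

p = ET₀ / (0.46 T + 8.13) = 6.76 / (0.46 × 29.7 + 8.13) = 6.76 / 21.792 = 0.3102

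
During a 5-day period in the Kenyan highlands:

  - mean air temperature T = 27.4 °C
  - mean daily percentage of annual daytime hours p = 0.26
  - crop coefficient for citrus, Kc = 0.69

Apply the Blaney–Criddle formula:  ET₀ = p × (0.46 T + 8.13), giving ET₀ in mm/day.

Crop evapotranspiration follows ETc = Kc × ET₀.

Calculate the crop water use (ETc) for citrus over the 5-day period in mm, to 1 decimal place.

18.6 mm

ET₀ = 0.26 × (0.46 × 27.4 + 8.13) = 0.26 × 20.734 = 5.3908 mm/d
ETc = Kc × ET₀ = 0.69 × 5.3908 = 3.7197 mm/d
Over 5 days: 3.7197 × 5 = 18.599 mm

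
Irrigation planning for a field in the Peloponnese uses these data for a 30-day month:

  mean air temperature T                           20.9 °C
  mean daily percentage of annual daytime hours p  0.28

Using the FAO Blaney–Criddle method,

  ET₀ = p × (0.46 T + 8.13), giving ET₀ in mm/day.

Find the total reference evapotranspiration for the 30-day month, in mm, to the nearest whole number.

ET₀ = 0.28 × (0.46 × 20.9 + 8.13) = 0.28 × 17.744 = 4.9683 mm/d
Monthly total = 4.9683 × 30 = 149.049 mm

149 mm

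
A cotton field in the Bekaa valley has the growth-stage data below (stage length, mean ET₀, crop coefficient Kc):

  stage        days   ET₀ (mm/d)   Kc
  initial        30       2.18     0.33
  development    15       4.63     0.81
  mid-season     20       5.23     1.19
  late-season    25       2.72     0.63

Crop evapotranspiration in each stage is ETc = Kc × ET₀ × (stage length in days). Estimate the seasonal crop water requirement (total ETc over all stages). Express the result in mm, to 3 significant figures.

initial: 0.33 × 2.18 × 30 = 21.58 mm
development: 0.81 × 4.63 × 15 = 56.25 mm
mid-season: 1.19 × 5.23 × 20 = 124.47 mm
late-season: 0.63 × 2.72 × 25 = 42.84 mm
Seasonal total = 245.14 mm

245 mm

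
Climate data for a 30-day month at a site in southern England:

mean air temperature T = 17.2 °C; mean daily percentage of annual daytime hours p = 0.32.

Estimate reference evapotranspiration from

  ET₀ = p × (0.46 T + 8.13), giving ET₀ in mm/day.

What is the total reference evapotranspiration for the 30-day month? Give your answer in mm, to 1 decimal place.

154.0 mm

ET₀ = 0.32 × (0.46 × 17.2 + 8.13) = 0.32 × 16.042 = 5.1334 mm/d
Monthly total = 5.1334 × 30 = 154.002 mm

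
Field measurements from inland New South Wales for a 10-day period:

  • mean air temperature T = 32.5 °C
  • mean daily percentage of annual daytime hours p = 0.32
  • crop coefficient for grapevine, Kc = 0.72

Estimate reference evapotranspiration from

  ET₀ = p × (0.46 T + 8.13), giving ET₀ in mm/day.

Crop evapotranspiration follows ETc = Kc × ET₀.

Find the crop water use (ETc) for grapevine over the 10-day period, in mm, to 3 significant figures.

53.2 mm

ET₀ = 0.32 × (0.46 × 32.5 + 8.13) = 0.32 × 23.080 = 7.3856 mm/d
ETc = Kc × ET₀ = 0.72 × 7.3856 = 5.3176 mm/d
Over 10 days: 5.3176 × 10 = 53.176 mm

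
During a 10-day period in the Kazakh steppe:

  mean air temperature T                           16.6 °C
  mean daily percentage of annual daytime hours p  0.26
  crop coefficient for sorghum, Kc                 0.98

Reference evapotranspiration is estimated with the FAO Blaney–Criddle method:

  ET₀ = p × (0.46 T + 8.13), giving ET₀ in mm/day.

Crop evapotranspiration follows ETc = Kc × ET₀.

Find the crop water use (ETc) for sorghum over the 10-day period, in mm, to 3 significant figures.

40.2 mm

ET₀ = 0.26 × (0.46 × 16.6 + 8.13) = 0.26 × 15.766 = 4.0992 mm/d
ETc = Kc × ET₀ = 0.98 × 4.0992 = 4.0172 mm/d
Over 10 days: 4.0172 × 10 = 40.172 mm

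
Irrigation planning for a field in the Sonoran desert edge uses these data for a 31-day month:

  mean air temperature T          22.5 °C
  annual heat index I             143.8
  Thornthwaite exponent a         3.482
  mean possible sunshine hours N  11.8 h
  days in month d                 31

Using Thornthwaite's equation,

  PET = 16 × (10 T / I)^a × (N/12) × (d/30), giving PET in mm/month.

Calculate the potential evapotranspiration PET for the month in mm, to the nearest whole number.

10T/I = 10 × 22.5 / 143.8 = 1.5647
(10T/I)^a = 1.5647^3.482 = 4.7535
Uncorrected PET = 16 × 4.7535 = 76.056 mm
Correction = (N/12)(d/30) = (11.8/12)(31/30) = 1.0161
PET = 76.056 × 1.0161 = 77.281 mm/month

77 mm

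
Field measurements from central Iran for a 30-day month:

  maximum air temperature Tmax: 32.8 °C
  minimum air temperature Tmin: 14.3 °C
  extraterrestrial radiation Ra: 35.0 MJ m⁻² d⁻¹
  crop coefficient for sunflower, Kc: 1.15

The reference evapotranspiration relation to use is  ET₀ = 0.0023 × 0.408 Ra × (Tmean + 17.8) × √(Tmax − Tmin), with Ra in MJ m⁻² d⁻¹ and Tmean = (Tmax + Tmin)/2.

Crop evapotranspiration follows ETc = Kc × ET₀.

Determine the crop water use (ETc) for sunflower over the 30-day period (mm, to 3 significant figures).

202 mm

Tmean = (32.8 + 14.3)/2 = 23.55 °C
0.408 Ra = 0.408 × 35.0 = 14.2800 mm/d equivalent
ET₀ = 0.0023 × 14.2800 × (23.55 + 17.8) × √18.5 = 0.0023 × 14.2800 × 41.35 × 4.3012 = 5.8415 mm/d
ETc = Kc × ET₀ = 1.15 × 5.8415 = 6.7177 mm/d
Over 30 days: 6.7177 × 30 = 201.531 mm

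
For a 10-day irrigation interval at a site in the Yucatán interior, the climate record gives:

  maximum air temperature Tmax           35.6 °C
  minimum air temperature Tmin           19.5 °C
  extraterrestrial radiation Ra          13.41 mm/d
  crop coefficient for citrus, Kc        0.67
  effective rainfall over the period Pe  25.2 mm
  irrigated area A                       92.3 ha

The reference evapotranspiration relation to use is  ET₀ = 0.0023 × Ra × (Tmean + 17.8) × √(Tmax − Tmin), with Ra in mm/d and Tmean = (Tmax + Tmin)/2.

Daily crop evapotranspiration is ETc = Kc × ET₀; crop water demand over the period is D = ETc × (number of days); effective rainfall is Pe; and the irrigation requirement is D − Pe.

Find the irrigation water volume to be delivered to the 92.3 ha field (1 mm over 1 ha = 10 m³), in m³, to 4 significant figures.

11450 m³

Tmean = (35.6 + 19.5)/2 = 27.55 °C
ET₀ = 0.0023 × 13.41 × (27.55 + 17.8) × √16.1 = 0.0023 × 13.41 × 45.35 × 4.0125 = 5.6124 mm/d
ETc = Kc × ET₀ = 0.67 × 5.6124 = 3.7603 mm/d
Crop demand D = ETc × 10 d = 3.7603 × 10 = 37.603 mm
D − Pe = 37.603 − 25.2 = 12.403 mm
Volume = 12.403 mm × 92.3 ha × 10 = 11448.0 m³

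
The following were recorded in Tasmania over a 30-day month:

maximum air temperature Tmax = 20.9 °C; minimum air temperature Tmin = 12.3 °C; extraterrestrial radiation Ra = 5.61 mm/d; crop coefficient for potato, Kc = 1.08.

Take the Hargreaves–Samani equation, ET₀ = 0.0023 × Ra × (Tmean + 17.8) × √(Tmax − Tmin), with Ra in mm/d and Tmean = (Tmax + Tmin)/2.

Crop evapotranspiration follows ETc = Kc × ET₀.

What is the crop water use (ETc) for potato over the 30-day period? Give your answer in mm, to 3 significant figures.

42.2 mm

Tmean = (20.9 + 12.3)/2 = 16.60 °C
ET₀ = 0.0023 × 5.61 × (16.60 + 17.8) × √8.6 = 0.0023 × 5.61 × 34.40 × 2.9326 = 1.3017 mm/d
ETc = Kc × ET₀ = 1.08 × 1.3017 = 1.4058 mm/d
Over 30 days: 1.4058 × 30 = 42.174 mm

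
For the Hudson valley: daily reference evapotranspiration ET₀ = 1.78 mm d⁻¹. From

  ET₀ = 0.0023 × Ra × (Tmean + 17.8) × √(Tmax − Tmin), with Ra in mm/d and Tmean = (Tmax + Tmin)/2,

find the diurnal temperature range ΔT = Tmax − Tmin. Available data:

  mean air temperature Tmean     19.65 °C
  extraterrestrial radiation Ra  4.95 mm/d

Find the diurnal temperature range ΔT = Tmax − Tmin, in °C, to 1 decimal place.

√ΔT = ET₀ / [0.0023 × Ra × (Tmean+17.8)] = 1.78 / (0.0023 × 4.95 × 37.45) = 4.1748
ΔT = 4.1748² = 17.429 °C

17.4 °C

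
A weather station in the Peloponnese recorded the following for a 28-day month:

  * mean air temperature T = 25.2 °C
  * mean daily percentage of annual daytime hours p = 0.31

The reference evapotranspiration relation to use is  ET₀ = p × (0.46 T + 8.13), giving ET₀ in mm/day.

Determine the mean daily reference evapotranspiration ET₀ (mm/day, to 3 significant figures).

ET₀ = 0.31 × (0.46 × 25.2 + 8.13) = 0.31 × 19.722 = 6.1138 mm/d

6.11 mm/day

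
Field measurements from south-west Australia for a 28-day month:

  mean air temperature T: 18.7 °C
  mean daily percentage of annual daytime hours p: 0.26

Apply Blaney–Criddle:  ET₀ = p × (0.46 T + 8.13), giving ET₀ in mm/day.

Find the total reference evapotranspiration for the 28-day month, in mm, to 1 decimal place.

121.8 mm

ET₀ = 0.26 × (0.46 × 18.7 + 8.13) = 0.26 × 16.732 = 4.3503 mm/d
Monthly total = 4.3503 × 28 = 121.808 mm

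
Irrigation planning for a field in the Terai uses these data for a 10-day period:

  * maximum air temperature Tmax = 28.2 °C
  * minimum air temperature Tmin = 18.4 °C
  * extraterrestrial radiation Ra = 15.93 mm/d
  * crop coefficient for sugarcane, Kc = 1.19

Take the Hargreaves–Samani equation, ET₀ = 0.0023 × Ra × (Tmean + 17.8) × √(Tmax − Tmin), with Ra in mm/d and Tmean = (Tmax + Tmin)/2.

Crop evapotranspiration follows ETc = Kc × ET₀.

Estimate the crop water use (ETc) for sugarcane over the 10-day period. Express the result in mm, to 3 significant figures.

Tmean = (28.2 + 18.4)/2 = 23.30 °C
ET₀ = 0.0023 × 15.93 × (23.30 + 17.8) × √9.8 = 0.0023 × 15.93 × 41.10 × 3.1305 = 4.7141 mm/d
ETc = Kc × ET₀ = 1.19 × 4.7141 = 5.6098 mm/d
Over 10 days: 5.6098 × 10 = 56.098 mm

56.1 mm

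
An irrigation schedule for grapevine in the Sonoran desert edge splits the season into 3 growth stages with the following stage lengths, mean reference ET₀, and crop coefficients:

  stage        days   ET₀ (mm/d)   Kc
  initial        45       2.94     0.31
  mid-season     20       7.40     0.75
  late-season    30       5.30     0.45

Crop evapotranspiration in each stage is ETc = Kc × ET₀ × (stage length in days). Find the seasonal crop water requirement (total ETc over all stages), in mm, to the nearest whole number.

224 mm

initial: 0.31 × 2.94 × 45 = 41.01 mm
mid-season: 0.75 × 7.40 × 20 = 111.00 mm
late-season: 0.45 × 5.30 × 30 = 71.55 mm
Seasonal total = 223.56 mm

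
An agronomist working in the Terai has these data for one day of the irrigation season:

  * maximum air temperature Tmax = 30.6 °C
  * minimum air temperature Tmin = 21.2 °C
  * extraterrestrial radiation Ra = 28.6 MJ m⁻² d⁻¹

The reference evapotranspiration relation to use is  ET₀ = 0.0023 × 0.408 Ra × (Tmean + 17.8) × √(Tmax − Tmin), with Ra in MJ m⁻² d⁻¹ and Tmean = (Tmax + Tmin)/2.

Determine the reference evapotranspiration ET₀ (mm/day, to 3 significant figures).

3.60 mm/day

Tmean = (30.6 + 21.2)/2 = 25.90 °C
0.408 Ra = 0.408 × 28.6 = 11.6688 mm/d equivalent
ET₀ = 0.0023 × 11.6688 × (25.90 + 17.8) × √9.4 = 0.0023 × 11.6688 × 43.70 × 3.0659 = 3.5958 mm/d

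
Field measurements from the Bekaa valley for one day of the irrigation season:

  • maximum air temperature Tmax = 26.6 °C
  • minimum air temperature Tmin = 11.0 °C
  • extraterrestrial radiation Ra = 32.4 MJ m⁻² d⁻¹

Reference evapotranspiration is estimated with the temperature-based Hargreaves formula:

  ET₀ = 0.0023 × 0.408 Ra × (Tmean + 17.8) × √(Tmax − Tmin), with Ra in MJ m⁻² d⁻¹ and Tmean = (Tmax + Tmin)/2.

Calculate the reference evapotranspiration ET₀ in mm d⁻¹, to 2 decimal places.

4.40 mm d⁻¹

Tmean = (26.6 + 11.0)/2 = 18.80 °C
0.408 Ra = 0.408 × 32.4 = 13.2192 mm/d equivalent
ET₀ = 0.0023 × 13.2192 × (18.80 + 17.8) × √15.6 = 0.0023 × 13.2192 × 36.60 × 3.9497 = 4.3952 mm/d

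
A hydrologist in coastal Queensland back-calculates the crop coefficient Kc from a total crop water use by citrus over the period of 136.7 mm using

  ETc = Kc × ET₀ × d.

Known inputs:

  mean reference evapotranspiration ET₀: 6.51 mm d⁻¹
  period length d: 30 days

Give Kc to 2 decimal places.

0.70

ETc = Kc × ET₀ × d  ⇒  Kc = ETc / (ET₀ × d)
Kc = 136.7 / (6.51 × 30) = 136.7 / 195.30 = 0.6999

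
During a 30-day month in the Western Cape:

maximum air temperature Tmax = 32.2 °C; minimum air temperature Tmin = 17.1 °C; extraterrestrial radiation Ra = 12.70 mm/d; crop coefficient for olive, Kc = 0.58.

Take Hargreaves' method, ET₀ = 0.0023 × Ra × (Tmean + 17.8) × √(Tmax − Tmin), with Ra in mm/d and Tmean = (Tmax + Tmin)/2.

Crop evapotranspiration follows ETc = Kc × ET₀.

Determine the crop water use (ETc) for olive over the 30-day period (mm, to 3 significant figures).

Tmean = (32.2 + 17.1)/2 = 24.65 °C
ET₀ = 0.0023 × 12.70 × (24.65 + 17.8) × √15.1 = 0.0023 × 12.70 × 42.45 × 3.8859 = 4.8184 mm/d
ETc = Kc × ET₀ = 0.58 × 4.8184 = 2.7947 mm/d
Over 30 days: 2.7947 × 30 = 83.841 mm

83.8 mm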